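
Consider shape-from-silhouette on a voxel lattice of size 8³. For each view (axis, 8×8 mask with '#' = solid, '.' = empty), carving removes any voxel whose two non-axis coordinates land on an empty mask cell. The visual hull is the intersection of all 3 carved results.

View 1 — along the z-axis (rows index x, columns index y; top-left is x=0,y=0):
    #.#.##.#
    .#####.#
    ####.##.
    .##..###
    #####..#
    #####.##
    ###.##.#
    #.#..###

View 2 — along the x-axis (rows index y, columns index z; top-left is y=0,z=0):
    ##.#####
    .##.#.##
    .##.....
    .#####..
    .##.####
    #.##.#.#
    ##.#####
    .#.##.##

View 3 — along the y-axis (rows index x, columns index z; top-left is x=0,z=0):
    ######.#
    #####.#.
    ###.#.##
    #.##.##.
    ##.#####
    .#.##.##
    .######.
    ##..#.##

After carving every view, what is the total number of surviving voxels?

voxel count = 172

full grid |V| = 512
V1 z: intersect with XY mask (46 set) -- 368 left
V2 x: intersect with YZ mask (42 set) -- 231 left
V3 y: intersect with XZ mask (47 set) -- 172 left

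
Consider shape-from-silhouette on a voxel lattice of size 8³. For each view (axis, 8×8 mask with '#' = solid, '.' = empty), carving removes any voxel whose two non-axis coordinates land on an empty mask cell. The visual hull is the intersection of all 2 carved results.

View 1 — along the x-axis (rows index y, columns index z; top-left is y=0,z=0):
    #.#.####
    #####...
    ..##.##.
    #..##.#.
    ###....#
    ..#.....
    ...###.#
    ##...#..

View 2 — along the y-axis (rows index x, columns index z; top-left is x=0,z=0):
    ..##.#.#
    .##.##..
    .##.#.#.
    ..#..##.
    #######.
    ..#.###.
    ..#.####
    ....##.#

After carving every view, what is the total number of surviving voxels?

full grid |V| = 512
after view 1 [x-axis, 31 of 64 cells solid] → remaining = 248
after view 2 [y-axis, 34 of 64 cells solid] → remaining = 133

133 voxels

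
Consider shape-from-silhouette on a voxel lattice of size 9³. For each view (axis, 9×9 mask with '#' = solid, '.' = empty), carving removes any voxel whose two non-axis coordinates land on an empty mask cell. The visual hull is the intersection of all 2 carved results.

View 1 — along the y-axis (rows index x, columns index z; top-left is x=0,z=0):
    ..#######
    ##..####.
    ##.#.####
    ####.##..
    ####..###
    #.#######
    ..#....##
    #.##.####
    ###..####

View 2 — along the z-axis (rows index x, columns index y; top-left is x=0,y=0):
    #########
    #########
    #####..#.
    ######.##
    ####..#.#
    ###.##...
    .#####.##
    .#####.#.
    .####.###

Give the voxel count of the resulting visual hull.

before carving: 729 voxels (9×9×9)
after view 1 [y-axis, 58 of 81 cells solid] → remaining = 522
after view 2 [z-axis, 63 of 81 cells solid] → remaining = 401

remaining voxels: 401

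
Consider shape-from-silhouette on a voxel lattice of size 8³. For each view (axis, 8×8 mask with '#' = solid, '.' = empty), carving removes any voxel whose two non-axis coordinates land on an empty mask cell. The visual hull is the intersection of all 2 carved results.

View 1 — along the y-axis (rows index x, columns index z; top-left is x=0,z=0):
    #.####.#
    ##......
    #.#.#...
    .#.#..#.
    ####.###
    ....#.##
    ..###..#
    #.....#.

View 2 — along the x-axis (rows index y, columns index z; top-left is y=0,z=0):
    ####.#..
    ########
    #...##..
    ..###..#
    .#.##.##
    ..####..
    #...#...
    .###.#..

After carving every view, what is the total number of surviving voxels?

voxel count = 130

before carving: 512 voxels (8×8×8)
  1. axis=1 (XZ plane), |mask|=30  ⇒  voxels=240
  2. axis=0 (YZ plane), |mask|=35  ⇒  voxels=130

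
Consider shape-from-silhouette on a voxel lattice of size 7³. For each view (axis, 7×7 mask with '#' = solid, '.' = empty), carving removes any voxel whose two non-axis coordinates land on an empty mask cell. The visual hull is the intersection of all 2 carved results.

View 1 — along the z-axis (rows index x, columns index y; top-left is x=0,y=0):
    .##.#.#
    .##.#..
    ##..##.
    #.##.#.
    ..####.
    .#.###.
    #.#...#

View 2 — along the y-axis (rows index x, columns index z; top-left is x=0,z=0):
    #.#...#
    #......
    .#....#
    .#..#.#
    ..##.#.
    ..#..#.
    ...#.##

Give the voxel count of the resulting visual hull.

before carving: 343 voxels (7×7×7)
carve view 1 (along z, XY-mask fill 26/49): 182 voxels remain
carve view 2 (along y, XZ-mask fill 17/49): 64 voxels remain

64 voxels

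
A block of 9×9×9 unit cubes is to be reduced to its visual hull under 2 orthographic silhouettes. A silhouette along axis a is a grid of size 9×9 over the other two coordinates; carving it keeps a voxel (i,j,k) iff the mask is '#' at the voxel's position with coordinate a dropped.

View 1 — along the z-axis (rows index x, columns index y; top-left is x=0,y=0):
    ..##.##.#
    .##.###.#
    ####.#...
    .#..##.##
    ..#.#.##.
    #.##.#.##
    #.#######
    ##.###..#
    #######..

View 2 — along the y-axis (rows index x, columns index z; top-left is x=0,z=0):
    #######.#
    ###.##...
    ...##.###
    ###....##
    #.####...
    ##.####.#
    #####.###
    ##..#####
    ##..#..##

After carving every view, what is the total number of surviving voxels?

start: 9×9×9 = 729 voxels
[1] z-view keeps 52 columns → grid now 468
[2] y-view keeps 55 columns → grid now 323

|visual hull| = 323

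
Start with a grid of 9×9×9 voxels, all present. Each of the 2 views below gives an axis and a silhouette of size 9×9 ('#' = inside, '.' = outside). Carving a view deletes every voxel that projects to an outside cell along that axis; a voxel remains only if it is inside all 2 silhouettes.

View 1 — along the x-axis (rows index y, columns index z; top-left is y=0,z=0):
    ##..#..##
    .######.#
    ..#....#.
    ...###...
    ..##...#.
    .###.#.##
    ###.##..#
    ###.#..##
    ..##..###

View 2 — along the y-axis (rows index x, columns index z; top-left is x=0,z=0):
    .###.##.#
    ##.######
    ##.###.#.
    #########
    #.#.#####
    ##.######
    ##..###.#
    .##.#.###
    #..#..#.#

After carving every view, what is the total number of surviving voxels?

full grid |V| = 729
  1. axis=0 (YZ plane), |mask|=43  ⇒  voxels=387
  2. axis=1 (XZ plane), |mask|=60  ⇒  voxels=277

277 voxels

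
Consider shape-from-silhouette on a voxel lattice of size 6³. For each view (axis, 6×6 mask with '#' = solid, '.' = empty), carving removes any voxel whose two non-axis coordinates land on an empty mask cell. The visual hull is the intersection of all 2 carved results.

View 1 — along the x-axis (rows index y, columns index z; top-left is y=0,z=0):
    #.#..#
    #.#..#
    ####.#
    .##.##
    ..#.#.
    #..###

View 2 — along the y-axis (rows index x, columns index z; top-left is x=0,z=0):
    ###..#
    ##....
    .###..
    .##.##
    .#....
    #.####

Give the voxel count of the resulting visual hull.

initial block: 6^3 = 216
[1] x-view keeps 21 columns → grid now 126
[2] y-view keeps 19 columns → grid now 67

67 voxels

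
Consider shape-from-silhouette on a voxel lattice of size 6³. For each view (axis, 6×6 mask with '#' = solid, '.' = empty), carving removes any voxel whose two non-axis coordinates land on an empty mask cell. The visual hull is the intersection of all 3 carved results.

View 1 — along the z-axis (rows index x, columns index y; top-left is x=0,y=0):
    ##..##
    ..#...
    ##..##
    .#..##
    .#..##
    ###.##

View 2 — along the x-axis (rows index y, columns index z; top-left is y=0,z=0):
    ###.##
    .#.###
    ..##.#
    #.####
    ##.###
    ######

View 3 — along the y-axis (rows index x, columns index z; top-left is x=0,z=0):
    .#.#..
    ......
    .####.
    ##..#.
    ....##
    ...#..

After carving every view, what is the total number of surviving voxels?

initial block: 6^3 = 216
after view 1 [z-axis, 20 of 36 cells solid] → remaining = 120
after view 2 [x-axis, 28 of 36 cells solid] → remaining = 96
after view 3 [y-axis, 12 of 36 cells solid] → remaining = 38

remaining voxels: 38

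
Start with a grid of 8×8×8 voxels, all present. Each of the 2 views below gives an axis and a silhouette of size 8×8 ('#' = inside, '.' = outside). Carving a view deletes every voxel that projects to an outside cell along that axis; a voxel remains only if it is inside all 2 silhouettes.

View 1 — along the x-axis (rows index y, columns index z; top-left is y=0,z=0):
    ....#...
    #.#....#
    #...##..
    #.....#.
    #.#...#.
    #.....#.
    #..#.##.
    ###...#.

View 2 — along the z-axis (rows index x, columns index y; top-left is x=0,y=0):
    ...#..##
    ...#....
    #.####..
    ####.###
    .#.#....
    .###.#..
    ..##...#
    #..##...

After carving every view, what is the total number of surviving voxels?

before carving: 512 voxels (8×8×8)
[1] x-view keeps 22 columns → grid now 176
[2] z-view keeps 28 columns → grid now 72

voxel count = 72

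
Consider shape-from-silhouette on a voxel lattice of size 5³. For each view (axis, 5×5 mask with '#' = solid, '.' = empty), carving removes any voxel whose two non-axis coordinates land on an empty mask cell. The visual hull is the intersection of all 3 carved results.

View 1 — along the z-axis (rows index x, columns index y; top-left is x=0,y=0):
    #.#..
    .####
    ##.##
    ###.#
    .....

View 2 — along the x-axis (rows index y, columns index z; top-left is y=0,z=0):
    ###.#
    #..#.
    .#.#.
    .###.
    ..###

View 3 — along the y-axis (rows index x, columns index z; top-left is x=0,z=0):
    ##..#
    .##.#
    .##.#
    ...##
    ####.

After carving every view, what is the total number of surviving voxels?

21 voxels

start: 5×5×5 = 125 voxels
step 1: project along z, AND mask (14/25) → |grid| = 70
step 2: project along x, AND mask (14/25) → |grid| = 39
step 3: project along y, AND mask (15/25) → |grid| = 21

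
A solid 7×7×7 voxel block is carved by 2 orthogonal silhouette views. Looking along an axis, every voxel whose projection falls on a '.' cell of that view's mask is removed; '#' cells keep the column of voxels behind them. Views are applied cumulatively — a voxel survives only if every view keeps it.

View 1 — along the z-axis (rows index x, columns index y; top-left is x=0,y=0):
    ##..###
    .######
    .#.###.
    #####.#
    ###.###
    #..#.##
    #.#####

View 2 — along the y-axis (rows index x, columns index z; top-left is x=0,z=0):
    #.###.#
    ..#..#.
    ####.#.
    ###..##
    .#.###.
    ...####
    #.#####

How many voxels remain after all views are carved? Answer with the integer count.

remaining voxels: 163

before carving: 343 voxels (7×7×7)
carve view 1 (along z, XY-mask fill 37/49): 259 voxels remain
carve view 2 (along y, XZ-mask fill 31/49): 163 voxels remain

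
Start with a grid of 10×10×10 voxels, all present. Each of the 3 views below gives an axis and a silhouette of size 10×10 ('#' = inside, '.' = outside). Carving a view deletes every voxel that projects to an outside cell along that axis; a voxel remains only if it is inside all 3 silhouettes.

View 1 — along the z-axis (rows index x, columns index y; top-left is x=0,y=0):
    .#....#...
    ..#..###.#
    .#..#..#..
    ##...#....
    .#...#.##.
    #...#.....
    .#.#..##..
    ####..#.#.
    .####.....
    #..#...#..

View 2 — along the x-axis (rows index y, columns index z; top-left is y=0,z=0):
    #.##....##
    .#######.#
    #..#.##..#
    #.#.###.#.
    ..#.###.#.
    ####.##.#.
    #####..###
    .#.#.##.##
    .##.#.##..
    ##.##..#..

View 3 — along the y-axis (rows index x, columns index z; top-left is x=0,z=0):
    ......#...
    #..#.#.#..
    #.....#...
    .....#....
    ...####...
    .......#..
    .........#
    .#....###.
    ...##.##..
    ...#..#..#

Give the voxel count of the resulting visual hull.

start: 10×10×10 = 1000 voxels
  1. axis=2 (XY plane), |mask|=36  ⇒  voxels=360
  2. axis=0 (YZ plane), |mask|=60  ⇒  voxels=228
  3. axis=1 (XZ plane), |mask|=25  ⇒  voxels=64

remaining voxels: 64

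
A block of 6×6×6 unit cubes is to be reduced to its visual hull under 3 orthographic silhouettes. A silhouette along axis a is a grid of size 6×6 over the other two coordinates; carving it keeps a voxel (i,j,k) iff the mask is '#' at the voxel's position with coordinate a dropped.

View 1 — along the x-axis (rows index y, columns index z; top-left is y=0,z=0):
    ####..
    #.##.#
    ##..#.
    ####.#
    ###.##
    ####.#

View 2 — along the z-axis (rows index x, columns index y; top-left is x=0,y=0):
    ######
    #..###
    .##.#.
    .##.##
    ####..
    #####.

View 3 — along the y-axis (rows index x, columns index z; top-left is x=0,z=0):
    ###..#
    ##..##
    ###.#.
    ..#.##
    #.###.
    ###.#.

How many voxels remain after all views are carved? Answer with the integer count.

remaining voxels: 75

start: 6×6×6 = 216 voxels
step 1: project along x, AND mask (26/36) → |grid| = 156
step 2: project along z, AND mask (26/36) → |grid| = 111
step 3: project along y, AND mask (23/36) → |grid| = 75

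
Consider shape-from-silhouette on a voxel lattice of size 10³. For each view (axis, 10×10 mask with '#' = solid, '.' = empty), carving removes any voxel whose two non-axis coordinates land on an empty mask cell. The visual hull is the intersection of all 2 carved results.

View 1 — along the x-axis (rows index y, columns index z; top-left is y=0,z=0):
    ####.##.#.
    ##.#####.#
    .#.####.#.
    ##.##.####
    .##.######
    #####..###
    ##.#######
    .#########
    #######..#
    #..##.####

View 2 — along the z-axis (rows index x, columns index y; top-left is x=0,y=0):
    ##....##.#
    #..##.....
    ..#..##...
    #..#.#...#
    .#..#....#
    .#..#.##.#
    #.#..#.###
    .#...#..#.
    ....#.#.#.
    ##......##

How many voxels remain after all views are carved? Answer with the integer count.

|visual hull| = 304

initial block: 10^3 = 1000
[1] x-view keeps 78 columns → grid now 780
[2] z-view keeps 39 columns → grid now 304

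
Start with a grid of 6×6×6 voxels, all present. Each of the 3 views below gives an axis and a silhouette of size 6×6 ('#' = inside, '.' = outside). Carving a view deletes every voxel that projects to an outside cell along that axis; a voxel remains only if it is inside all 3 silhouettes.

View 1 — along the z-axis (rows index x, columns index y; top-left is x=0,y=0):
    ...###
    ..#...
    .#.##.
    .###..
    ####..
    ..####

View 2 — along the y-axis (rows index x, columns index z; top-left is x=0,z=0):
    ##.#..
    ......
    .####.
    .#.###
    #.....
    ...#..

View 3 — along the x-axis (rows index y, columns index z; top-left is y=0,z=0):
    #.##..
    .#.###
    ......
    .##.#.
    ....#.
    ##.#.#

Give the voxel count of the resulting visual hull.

remaining voxels: 19

full grid |V| = 216
after view 1 [z-axis, 18 of 36 cells solid] → remaining = 108
after view 2 [y-axis, 13 of 36 cells solid] → remaining = 41
after view 3 [x-axis, 15 of 36 cells solid] → remaining = 19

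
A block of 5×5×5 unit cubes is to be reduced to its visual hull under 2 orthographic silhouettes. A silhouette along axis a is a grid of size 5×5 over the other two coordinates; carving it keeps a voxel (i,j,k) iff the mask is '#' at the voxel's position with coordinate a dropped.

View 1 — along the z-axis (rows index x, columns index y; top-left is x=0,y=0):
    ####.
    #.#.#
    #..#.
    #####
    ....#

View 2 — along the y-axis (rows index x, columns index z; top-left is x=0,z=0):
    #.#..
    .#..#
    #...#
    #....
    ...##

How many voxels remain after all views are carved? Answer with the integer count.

start: 5×5×5 = 125 voxels
  1. axis=2 (XY plane), |mask|=15  ⇒  voxels=75
  2. axis=1 (XZ plane), |mask|=9  ⇒  voxels=25

25 voxels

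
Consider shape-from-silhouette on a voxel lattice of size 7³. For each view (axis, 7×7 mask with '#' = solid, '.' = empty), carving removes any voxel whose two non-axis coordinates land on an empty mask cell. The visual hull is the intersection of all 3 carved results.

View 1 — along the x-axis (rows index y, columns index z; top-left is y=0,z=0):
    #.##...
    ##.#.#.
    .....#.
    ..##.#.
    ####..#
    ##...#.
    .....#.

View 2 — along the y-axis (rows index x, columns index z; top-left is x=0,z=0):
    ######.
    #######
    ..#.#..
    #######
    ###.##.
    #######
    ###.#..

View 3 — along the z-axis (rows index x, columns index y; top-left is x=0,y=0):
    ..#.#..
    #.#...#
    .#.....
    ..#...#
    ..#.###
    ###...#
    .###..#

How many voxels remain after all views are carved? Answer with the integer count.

|visual hull| = 32

start: 7×7×7 = 343 voxels
carve view 1 (along x, YZ-mask fill 20/49): 140 voxels remain
carve view 2 (along y, XZ-mask fill 38/49): 107 voxels remain
carve view 3 (along z, XY-mask fill 20/49): 32 voxels remain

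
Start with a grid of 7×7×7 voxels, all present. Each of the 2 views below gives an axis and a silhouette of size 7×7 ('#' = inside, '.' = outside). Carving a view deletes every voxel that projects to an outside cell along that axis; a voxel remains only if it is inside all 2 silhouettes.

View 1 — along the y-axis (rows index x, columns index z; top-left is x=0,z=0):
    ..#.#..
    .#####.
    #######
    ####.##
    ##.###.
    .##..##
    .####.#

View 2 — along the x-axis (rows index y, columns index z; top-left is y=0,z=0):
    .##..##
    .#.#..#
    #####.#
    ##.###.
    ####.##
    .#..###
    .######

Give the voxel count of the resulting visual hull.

remaining voxels: 169

start: 7×7×7 = 343 voxels
after view 1 [y-axis, 34 of 49 cells solid] → remaining = 238
after view 2 [x-axis, 34 of 49 cells solid] → remaining = 169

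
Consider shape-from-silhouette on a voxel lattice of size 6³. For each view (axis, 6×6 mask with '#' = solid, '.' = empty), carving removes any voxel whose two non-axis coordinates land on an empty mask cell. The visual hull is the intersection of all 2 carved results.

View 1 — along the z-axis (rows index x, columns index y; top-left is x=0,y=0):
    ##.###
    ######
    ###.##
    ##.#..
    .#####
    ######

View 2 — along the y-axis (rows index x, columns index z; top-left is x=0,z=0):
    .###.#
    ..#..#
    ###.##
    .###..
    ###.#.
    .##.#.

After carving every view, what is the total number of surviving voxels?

remaining voxels: 104

initial block: 6^3 = 216
[1] z-view keeps 30 columns → grid now 180
[2] y-view keeps 21 columns → grid now 104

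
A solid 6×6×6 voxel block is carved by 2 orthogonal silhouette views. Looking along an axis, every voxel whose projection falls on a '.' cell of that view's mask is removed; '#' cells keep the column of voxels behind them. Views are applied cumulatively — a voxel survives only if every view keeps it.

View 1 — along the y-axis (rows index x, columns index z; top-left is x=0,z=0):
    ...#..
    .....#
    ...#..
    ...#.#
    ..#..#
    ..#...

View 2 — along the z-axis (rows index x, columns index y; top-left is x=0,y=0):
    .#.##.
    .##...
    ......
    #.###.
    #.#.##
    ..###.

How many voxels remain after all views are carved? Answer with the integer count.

voxel count = 24

before carving: 216 voxels (6×6×6)
  1. axis=1 (XZ plane), |mask|=8  ⇒  voxels=48
  2. axis=2 (XY plane), |mask|=16  ⇒  voxels=24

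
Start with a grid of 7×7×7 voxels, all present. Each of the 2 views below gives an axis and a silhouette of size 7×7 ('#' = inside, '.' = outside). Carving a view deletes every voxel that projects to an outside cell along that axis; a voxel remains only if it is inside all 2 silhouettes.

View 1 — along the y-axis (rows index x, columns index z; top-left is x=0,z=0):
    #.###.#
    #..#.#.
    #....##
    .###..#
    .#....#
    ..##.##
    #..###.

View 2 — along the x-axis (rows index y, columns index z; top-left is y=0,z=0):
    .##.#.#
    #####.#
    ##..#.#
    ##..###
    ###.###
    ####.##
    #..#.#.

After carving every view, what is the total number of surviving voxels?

voxel count = 119

full grid |V| = 343
V1 y: intersect with XZ mask (25 set) -- 175 left
V2 x: intersect with YZ mask (34 set) -- 119 left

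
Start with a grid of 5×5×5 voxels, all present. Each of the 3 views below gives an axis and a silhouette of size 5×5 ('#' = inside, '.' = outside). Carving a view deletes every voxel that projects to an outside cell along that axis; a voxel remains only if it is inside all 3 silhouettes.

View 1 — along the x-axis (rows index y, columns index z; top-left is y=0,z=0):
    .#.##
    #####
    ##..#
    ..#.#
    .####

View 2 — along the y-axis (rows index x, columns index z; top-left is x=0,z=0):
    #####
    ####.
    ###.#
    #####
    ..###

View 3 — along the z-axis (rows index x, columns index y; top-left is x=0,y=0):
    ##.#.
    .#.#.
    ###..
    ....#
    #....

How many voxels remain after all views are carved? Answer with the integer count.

start: 5×5×5 = 125 voxels
  1. axis=0 (YZ plane), |mask|=17  ⇒  voxels=85
  2. axis=1 (XZ plane), |mask|=21  ⇒  voxels=71
  3. axis=2 (XY plane), |mask|=10  ⇒  voxels=30

remaining voxels: 30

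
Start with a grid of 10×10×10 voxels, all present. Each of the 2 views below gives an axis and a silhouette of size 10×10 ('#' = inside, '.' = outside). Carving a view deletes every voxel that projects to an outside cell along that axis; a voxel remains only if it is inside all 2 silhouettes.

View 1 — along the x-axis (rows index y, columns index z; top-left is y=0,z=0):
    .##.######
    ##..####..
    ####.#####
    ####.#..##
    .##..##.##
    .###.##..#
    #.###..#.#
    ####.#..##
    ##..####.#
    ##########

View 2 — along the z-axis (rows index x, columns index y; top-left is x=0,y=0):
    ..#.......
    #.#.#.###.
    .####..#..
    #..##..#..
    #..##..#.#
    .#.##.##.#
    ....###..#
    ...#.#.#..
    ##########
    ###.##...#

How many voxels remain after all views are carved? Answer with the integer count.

voxel count = 360

start: 10×10×10 = 1000 voxels
after view 1 [x-axis, 72 of 100 cells solid] → remaining = 720
after view 2 [z-axis, 50 of 100 cells solid] → remaining = 360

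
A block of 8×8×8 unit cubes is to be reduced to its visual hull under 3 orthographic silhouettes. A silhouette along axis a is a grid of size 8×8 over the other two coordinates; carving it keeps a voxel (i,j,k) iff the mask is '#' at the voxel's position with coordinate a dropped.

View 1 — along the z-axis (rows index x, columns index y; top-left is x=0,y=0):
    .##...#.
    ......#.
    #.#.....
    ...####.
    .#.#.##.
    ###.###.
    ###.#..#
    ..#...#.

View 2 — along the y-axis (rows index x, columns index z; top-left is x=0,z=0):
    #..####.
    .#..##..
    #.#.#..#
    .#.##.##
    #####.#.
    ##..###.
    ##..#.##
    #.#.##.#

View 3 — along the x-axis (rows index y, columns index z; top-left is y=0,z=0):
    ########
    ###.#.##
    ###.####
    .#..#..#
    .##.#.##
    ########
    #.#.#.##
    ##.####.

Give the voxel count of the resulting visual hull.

|visual hull| = 108

full grid |V| = 512
V1 z: intersect with XY mask (27 set) -- 216 left
V2 y: intersect with XZ mask (38 set) -- 135 left
V3 x: intersect with YZ mask (48 set) -- 108 left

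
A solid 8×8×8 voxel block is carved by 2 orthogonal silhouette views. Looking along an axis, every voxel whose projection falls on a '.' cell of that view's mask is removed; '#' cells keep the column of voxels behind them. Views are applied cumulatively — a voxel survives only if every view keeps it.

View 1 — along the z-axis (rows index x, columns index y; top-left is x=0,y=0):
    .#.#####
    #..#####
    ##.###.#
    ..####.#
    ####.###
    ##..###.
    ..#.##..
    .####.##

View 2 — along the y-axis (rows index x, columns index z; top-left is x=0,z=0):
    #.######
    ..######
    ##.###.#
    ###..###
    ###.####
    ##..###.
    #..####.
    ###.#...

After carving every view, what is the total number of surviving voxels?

initial block: 8^3 = 512
V1 z: intersect with XY mask (44 set) -- 352 left
V2 y: intersect with XZ mask (46 set) -- 257 left

|visual hull| = 257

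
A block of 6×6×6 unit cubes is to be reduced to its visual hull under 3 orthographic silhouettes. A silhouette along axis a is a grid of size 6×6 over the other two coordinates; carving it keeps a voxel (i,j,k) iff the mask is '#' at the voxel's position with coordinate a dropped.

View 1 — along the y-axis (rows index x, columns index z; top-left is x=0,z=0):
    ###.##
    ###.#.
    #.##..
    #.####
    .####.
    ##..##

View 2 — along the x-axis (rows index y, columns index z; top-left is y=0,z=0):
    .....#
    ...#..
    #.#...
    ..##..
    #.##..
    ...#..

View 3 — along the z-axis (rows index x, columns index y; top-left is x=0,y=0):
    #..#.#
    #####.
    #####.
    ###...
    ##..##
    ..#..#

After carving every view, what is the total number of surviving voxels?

remaining voxels: 24

initial block: 6^3 = 216
carve view 1 (along y, XZ-mask fill 25/36): 150 voxels remain
carve view 2 (along x, YZ-mask fill 10/36): 40 voxels remain
carve view 3 (along z, XY-mask fill 22/36): 24 voxels remain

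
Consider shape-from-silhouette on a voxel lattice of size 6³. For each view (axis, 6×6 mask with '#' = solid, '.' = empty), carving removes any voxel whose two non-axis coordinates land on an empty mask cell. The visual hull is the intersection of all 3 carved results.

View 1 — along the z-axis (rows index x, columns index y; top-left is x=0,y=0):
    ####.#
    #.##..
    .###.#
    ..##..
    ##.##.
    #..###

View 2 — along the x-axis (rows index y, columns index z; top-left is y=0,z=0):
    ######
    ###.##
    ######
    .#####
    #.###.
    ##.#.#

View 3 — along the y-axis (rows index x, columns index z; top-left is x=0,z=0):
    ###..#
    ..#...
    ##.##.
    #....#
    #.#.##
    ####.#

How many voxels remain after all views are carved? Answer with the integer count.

start: 6×6×6 = 216 voxels
after view 1 [z-axis, 22 of 36 cells solid] → remaining = 132
after view 2 [x-axis, 30 of 36 cells solid] → remaining = 113
after view 3 [y-axis, 20 of 36 cells solid] → remaining = 67

voxel count = 67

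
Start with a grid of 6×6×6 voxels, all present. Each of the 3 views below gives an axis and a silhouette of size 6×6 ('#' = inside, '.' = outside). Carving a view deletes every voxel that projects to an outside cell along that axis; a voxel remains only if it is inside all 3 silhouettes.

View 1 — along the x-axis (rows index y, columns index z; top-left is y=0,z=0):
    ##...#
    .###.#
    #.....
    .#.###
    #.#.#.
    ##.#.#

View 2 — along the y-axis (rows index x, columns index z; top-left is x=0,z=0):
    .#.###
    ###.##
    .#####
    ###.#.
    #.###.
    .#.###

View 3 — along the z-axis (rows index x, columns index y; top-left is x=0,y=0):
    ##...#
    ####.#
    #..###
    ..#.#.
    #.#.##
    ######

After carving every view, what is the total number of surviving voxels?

remaining voxels: 56

full grid |V| = 216
after view 1 [x-axis, 19 of 36 cells solid] → remaining = 114
after view 2 [y-axis, 26 of 36 cells solid] → remaining = 80
after view 3 [z-axis, 24 of 36 cells solid] → remaining = 56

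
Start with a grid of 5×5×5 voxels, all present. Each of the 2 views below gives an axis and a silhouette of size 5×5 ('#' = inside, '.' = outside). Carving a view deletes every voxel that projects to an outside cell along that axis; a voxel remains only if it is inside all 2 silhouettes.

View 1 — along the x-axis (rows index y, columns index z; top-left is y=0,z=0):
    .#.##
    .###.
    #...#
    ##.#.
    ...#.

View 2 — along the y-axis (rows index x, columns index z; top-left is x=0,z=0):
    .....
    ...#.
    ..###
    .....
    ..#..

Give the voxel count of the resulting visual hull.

before carving: 125 voxels (5×5×5)
after view 1 [x-axis, 12 of 25 cells solid] → remaining = 60
after view 2 [y-axis, 5 of 25 cells solid] → remaining = 12

remaining voxels: 12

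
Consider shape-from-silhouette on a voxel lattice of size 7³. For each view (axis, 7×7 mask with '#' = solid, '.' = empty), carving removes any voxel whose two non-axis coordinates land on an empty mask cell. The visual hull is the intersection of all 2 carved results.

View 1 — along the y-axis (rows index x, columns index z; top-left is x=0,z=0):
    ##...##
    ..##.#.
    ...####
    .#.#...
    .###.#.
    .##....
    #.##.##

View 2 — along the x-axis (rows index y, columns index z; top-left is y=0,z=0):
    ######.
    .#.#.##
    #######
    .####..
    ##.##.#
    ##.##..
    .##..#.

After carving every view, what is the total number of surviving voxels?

before carving: 343 voxels (7×7×7)
V1 y: intersect with XZ mask (24 set) -- 168 left
V2 x: intersect with YZ mask (33 set) -- 116 left

voxel count = 116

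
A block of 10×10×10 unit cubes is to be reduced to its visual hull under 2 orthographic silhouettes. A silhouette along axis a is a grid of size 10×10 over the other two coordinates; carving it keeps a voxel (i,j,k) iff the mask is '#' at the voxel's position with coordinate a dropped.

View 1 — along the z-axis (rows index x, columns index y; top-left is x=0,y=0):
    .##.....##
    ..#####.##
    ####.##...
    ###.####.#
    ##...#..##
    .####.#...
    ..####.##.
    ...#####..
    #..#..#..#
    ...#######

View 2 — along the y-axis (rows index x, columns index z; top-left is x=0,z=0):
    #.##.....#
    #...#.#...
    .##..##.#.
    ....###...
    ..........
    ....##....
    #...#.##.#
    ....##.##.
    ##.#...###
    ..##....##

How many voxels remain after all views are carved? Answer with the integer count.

initial block: 10^3 = 1000
after view 1 [z-axis, 57 of 100 cells solid] → remaining = 570
after view 2 [y-axis, 36 of 100 cells solid] → remaining = 203

203 voxels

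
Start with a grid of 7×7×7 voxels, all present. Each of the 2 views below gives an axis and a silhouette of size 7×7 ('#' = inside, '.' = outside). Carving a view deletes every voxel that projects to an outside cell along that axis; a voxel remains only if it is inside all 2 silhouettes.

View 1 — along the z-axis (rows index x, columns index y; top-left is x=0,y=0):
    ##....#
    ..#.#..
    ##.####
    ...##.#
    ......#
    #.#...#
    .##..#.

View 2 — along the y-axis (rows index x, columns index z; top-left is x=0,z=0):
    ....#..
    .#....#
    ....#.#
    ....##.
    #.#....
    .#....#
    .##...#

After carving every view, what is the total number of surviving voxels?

initial block: 7^3 = 343
after view 1 [z-axis, 21 of 49 cells solid] → remaining = 147
after view 2 [y-axis, 14 of 49 cells solid] → remaining = 42

voxel count = 42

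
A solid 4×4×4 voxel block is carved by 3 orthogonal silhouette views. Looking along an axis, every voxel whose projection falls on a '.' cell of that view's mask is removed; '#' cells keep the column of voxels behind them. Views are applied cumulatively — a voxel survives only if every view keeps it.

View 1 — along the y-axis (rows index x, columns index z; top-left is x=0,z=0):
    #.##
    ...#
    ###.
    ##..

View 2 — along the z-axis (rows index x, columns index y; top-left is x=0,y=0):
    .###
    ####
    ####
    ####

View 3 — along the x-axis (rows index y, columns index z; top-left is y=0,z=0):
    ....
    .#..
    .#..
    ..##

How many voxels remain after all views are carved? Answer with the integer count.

start: 4×4×4 = 64 voxels
[1] y-view keeps 9 columns → grid now 36
[2] z-view keeps 15 columns → grid now 33
[3] x-view keeps 4 columns → grid now 8

remaining voxels: 8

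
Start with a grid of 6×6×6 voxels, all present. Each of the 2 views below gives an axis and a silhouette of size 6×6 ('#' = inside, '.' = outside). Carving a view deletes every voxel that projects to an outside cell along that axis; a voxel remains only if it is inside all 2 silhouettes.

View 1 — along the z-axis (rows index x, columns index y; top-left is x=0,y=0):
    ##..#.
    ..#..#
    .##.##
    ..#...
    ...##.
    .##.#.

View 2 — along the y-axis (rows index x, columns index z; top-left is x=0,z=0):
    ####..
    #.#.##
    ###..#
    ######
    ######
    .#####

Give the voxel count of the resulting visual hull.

before carving: 216 voxels (6×6×6)
after view 1 [z-axis, 15 of 36 cells solid] → remaining = 90
after view 2 [y-axis, 29 of 36 cells solid] → remaining = 69

69 voxels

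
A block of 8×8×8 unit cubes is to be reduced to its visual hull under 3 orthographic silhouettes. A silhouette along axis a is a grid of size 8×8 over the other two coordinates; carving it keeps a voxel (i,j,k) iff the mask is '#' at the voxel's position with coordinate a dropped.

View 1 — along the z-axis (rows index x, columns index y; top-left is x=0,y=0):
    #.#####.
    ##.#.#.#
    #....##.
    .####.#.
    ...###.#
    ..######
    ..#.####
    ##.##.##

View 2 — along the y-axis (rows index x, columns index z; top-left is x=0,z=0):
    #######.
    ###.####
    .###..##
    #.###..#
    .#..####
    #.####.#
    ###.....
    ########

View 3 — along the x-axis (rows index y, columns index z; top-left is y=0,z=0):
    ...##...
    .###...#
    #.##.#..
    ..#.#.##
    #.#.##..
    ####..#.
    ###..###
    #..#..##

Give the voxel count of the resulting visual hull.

start: 8×8×8 = 512 voxels
step 1: project along z, AND mask (40/64) → |grid| = 320
step 2: project along y, AND mask (46/64) → |grid| = 236
step 3: project along x, AND mask (33/64) → |grid| = 127

127 voxels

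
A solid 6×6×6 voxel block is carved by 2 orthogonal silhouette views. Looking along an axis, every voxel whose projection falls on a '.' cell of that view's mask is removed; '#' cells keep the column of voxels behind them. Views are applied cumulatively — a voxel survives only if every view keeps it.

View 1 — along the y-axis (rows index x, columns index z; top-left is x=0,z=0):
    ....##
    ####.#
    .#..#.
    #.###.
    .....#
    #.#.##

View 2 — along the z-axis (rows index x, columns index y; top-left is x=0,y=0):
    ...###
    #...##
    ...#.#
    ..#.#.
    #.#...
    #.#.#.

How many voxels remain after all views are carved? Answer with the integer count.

initial block: 6^3 = 216
carve view 1 (along y, XZ-mask fill 18/36): 108 voxels remain
carve view 2 (along z, XY-mask fill 15/36): 47 voxels remain

voxel count = 47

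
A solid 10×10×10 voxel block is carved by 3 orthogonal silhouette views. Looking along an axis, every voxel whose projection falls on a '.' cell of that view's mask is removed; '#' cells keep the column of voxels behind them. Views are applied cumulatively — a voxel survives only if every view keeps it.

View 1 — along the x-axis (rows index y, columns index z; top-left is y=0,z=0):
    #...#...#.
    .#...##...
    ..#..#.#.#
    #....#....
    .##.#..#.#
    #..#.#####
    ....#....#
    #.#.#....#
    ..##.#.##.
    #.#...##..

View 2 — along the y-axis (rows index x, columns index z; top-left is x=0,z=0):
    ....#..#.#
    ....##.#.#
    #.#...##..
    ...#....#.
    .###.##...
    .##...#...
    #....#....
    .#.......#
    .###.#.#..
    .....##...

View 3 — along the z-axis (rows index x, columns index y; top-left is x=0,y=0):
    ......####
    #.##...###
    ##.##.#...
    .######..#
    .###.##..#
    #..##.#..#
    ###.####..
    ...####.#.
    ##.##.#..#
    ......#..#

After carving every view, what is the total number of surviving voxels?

initial block: 10^3 = 1000
after view 1 [x-axis, 39 of 100 cells solid] → remaining = 390
after view 2 [y-axis, 32 of 100 cells solid] → remaining = 127
after view 3 [z-axis, 53 of 100 cells solid] → remaining = 57

|visual hull| = 57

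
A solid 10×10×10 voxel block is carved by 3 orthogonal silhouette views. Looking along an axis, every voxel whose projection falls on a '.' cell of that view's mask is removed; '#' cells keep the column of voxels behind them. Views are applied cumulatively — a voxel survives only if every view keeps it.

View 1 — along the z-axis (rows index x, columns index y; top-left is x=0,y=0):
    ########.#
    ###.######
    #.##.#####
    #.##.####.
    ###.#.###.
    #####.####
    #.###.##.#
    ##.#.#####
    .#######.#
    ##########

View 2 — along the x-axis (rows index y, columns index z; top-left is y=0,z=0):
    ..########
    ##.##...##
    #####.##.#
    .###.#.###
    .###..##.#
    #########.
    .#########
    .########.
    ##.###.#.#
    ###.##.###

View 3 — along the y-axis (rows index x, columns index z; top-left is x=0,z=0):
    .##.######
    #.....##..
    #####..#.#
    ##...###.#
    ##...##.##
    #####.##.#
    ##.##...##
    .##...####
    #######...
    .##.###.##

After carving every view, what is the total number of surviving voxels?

before carving: 1000 voxels (10×10×10)
  1. axis=2 (XY plane), |mask|=82  ⇒  voxels=820
  2. axis=0 (YZ plane), |mask|=76  ⇒  voxels=630
  3. axis=1 (XZ plane), |mask|=64  ⇒  voxels=399

voxel count = 399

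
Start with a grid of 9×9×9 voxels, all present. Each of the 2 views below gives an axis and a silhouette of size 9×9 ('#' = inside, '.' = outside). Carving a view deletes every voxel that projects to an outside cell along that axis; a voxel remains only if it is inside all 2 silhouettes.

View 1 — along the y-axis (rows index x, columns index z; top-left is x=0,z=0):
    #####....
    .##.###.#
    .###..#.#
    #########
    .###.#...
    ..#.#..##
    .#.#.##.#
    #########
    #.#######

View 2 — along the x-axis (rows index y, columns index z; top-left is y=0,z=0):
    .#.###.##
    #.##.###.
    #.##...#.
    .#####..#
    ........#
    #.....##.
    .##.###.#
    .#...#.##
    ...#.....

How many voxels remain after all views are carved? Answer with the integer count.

initial block: 9^3 = 729
  1. axis=1 (XZ plane), |mask|=55  ⇒  voxels=495
  2. axis=0 (YZ plane), |mask|=37  ⇒  voxels=228

|visual hull| = 228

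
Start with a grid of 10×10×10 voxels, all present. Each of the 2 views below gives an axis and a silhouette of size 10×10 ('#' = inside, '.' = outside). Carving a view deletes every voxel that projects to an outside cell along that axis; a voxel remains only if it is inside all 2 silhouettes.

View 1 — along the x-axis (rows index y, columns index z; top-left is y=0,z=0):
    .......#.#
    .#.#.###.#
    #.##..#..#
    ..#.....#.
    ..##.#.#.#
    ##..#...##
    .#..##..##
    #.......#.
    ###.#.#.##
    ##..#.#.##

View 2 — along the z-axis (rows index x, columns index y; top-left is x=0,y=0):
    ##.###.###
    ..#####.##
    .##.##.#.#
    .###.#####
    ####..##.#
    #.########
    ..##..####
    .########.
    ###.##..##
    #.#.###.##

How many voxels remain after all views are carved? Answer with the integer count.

initial block: 10^3 = 1000
  1. axis=0 (YZ plane), |mask|=45  ⇒  voxels=450
  2. axis=2 (XY plane), |mask|=73  ⇒  voxels=339

voxel count = 339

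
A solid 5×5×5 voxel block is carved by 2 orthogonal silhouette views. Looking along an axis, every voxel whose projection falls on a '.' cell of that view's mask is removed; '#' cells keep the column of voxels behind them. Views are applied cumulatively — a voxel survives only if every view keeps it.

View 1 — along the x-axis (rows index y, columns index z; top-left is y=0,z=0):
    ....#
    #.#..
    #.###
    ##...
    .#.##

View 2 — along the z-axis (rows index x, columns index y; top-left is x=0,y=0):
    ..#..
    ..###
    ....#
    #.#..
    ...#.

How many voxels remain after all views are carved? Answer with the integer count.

23 voxels

initial block: 5^3 = 125
[1] x-view keeps 12 columns → grid now 60
[2] z-view keeps 8 columns → grid now 23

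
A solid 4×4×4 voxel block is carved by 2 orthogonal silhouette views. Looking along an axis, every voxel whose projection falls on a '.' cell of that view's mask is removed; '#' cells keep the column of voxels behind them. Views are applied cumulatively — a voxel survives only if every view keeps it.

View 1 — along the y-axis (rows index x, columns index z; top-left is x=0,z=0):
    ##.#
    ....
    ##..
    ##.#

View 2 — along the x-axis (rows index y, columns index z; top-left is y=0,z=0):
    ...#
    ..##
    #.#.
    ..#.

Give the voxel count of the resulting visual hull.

start: 4×4×4 = 64 voxels
V1 y: intersect with XZ mask (8 set) -- 32 left
V2 x: intersect with YZ mask (6 set) -- 7 left

7 voxels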